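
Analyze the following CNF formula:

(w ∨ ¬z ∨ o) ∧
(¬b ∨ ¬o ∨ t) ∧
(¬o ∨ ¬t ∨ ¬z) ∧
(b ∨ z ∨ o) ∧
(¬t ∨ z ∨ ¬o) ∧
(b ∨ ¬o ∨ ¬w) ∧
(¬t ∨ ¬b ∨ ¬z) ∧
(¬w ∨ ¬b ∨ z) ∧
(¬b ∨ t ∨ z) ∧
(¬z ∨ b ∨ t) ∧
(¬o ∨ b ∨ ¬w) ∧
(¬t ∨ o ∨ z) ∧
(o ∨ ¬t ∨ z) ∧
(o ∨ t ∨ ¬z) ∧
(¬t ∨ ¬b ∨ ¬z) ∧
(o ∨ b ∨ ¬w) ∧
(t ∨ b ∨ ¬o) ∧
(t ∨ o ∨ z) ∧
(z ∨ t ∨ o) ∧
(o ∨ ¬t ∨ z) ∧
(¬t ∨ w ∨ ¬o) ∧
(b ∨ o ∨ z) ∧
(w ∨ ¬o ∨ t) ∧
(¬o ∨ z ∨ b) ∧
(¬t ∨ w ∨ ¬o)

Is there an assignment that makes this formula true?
No

No, the formula is not satisfiable.

No assignment of truth values to the variables can make all 25 clauses true simultaneously.

The formula is UNSAT (unsatisfiable).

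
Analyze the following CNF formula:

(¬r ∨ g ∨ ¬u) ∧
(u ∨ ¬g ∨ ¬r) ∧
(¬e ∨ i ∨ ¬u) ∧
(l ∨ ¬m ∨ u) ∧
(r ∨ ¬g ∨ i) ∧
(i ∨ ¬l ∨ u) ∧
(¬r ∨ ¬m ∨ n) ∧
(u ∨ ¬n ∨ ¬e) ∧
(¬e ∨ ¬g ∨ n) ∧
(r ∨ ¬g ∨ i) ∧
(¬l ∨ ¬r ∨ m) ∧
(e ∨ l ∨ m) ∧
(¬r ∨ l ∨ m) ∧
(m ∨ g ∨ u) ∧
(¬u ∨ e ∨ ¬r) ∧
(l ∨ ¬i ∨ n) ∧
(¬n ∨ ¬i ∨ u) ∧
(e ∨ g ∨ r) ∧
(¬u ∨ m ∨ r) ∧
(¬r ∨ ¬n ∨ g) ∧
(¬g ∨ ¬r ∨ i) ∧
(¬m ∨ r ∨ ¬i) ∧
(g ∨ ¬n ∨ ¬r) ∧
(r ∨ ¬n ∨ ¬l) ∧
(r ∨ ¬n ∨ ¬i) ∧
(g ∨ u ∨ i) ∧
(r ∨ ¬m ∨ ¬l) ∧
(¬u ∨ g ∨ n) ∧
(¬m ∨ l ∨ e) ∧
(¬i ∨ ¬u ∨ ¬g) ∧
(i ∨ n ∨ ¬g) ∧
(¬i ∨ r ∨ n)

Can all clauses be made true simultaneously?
No

No, the formula is not satisfiable.

No assignment of truth values to the variables can make all 32 clauses true simultaneously.

The formula is UNSAT (unsatisfiable).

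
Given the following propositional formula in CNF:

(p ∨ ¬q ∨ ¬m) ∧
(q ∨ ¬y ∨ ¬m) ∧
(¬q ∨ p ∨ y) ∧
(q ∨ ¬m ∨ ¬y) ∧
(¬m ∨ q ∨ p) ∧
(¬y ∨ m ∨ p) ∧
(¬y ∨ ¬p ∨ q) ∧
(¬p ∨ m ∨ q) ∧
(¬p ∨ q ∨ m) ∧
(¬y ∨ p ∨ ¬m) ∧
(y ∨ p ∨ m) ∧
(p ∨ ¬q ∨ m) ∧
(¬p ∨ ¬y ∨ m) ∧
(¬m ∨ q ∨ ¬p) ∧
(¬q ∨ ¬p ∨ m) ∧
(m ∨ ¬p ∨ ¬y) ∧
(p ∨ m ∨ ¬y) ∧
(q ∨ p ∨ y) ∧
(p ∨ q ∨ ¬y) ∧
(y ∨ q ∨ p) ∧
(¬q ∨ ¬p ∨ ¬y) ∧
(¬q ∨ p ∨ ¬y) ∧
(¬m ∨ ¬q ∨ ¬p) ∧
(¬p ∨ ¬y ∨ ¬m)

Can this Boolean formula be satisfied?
No

No, the formula is not satisfiable.

No assignment of truth values to the variables can make all 24 clauses true simultaneously.

The formula is UNSAT (unsatisfiable).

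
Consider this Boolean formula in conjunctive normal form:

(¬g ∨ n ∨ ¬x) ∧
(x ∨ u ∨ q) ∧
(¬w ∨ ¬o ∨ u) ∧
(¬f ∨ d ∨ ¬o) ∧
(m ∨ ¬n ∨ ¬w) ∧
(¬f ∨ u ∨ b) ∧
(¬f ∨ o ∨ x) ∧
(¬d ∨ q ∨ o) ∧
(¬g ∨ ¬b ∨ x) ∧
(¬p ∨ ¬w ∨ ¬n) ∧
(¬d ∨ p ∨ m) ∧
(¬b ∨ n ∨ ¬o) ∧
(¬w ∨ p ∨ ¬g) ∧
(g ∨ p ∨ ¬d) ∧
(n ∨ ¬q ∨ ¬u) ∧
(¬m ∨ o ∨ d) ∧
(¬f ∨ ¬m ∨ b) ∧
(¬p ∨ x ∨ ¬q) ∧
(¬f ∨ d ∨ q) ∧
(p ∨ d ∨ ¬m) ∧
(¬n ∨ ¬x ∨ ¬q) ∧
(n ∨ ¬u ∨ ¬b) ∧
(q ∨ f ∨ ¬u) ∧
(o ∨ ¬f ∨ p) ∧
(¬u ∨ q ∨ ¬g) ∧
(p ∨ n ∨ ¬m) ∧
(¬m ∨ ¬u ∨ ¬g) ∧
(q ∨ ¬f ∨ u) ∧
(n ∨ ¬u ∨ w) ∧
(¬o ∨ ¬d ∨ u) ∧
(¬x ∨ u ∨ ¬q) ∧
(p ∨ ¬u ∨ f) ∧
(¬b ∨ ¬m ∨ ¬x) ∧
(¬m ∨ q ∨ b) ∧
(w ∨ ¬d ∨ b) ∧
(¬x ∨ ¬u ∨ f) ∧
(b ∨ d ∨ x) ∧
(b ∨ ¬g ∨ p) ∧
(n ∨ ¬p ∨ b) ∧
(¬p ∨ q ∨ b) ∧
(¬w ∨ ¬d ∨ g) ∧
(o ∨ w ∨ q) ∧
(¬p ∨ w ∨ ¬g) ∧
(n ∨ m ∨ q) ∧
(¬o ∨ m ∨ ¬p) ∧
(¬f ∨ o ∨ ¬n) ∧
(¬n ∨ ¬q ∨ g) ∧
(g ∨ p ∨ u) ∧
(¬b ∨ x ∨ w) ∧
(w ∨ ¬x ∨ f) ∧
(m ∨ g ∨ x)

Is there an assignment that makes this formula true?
No

No, the formula is not satisfiable.

No assignment of truth values to the variables can make all 51 clauses true simultaneously.

The formula is UNSAT (unsatisfiable).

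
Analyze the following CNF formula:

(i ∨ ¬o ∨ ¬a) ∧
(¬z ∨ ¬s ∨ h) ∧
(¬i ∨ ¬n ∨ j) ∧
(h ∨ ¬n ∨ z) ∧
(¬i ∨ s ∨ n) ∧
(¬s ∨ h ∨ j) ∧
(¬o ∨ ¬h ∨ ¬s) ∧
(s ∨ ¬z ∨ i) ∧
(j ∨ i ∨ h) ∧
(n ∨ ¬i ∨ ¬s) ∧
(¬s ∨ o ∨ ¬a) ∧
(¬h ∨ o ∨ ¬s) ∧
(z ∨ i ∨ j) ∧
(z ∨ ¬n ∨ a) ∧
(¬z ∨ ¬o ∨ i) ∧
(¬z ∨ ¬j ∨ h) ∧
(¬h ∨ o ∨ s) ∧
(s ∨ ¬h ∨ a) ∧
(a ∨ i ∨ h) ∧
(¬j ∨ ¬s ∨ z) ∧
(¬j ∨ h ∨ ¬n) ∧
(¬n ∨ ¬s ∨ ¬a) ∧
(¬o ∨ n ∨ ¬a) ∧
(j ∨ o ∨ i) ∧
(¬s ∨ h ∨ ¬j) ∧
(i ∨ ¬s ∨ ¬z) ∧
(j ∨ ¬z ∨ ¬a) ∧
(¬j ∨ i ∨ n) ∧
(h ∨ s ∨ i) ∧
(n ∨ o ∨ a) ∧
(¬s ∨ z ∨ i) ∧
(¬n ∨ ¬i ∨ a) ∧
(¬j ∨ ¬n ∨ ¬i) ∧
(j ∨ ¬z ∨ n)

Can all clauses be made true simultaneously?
No

No, the formula is not satisfiable.

No assignment of truth values to the variables can make all 34 clauses true simultaneously.

The formula is UNSAT (unsatisfiable).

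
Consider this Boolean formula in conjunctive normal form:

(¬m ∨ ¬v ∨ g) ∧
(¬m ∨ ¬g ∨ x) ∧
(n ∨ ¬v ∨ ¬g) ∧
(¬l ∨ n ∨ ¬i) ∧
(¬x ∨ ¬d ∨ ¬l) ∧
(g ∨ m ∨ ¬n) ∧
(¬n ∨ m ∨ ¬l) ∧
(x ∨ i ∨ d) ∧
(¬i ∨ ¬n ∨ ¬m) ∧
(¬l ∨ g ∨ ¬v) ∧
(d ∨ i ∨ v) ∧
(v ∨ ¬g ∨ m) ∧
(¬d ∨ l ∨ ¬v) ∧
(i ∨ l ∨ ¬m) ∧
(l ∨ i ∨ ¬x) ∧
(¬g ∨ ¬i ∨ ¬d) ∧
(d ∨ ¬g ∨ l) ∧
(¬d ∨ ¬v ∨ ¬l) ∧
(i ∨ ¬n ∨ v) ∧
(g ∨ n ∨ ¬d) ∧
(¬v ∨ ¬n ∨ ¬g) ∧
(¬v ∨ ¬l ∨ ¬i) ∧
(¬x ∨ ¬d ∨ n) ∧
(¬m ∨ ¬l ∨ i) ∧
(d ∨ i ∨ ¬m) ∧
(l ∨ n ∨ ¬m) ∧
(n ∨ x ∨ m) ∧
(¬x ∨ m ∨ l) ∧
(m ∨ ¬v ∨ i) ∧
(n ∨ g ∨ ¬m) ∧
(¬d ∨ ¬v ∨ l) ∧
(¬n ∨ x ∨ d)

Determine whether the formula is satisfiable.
No

No, the formula is not satisfiable.

No assignment of truth values to the variables can make all 32 clauses true simultaneously.

The formula is UNSAT (unsatisfiable).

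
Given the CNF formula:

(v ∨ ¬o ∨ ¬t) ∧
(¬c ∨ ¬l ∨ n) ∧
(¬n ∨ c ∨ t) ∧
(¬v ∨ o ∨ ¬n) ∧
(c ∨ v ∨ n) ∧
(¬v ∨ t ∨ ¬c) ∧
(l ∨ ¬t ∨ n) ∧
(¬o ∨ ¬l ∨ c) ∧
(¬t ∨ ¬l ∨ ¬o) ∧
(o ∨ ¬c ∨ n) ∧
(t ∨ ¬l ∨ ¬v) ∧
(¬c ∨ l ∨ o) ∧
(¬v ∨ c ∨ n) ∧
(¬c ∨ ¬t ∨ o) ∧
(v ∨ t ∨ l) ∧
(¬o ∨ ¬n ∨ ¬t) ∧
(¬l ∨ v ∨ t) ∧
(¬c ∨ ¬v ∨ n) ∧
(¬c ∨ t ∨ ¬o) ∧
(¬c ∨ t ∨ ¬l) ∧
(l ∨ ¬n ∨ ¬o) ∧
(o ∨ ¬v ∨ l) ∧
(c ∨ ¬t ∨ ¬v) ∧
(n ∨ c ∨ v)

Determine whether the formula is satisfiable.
Yes

Yes, the formula is satisfiable.

One satisfying assignment is: o=False, n=True, t=True, c=False, l=True, v=False

Verification: With this assignment, all 24 clauses evaluate to true.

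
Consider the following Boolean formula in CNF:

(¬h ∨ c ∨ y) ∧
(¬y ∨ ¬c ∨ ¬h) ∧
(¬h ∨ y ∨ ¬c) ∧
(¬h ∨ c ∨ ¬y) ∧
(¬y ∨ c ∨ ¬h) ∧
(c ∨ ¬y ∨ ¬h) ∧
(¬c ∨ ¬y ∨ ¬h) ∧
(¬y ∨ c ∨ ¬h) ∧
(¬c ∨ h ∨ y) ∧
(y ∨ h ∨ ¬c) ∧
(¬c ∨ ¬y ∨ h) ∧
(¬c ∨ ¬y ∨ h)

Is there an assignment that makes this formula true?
Yes

Yes, the formula is satisfiable.

One satisfying assignment is: y=False, h=False, c=False

Verification: With this assignment, all 12 clauses evaluate to true.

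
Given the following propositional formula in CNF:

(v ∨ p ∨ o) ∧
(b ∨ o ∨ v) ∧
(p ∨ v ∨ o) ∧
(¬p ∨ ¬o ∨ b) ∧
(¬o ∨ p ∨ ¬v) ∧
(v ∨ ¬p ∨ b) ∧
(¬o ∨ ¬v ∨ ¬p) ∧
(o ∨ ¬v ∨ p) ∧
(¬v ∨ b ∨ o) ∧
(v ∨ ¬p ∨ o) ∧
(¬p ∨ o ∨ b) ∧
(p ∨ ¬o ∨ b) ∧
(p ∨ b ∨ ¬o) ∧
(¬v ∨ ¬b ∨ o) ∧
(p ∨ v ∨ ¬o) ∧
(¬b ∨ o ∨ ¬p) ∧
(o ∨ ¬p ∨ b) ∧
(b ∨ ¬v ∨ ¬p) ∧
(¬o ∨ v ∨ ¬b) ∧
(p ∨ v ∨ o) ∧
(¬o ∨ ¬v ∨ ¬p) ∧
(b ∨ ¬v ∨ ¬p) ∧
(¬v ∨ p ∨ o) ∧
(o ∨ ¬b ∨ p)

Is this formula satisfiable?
No

No, the formula is not satisfiable.

No assignment of truth values to the variables can make all 24 clauses true simultaneously.

The formula is UNSAT (unsatisfiable).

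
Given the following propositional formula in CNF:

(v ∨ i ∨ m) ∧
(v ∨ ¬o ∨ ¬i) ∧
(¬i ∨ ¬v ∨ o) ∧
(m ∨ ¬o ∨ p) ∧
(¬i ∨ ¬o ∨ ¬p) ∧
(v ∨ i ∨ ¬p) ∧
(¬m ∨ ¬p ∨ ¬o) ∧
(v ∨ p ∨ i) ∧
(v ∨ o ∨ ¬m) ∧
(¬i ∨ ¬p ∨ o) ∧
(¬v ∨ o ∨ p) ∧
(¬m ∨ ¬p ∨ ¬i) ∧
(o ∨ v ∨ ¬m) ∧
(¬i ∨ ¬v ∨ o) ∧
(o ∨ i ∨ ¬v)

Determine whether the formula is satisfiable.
Yes

Yes, the formula is satisfiable.

One satisfying assignment is: o=False, i=True, m=False, v=False, p=False

Verification: With this assignment, all 15 clauses evaluate to true.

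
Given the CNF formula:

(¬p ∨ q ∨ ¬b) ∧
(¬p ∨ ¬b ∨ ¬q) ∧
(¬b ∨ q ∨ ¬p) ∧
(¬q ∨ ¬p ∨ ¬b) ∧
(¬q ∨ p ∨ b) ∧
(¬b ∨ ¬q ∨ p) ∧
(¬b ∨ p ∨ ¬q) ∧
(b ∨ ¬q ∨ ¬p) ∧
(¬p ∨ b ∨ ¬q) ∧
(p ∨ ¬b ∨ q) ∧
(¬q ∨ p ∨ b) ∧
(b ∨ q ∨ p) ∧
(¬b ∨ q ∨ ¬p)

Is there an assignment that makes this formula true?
Yes

Yes, the formula is satisfiable.

One satisfying assignment is: b=False, q=False, p=True

Verification: With this assignment, all 13 clauses evaluate to true.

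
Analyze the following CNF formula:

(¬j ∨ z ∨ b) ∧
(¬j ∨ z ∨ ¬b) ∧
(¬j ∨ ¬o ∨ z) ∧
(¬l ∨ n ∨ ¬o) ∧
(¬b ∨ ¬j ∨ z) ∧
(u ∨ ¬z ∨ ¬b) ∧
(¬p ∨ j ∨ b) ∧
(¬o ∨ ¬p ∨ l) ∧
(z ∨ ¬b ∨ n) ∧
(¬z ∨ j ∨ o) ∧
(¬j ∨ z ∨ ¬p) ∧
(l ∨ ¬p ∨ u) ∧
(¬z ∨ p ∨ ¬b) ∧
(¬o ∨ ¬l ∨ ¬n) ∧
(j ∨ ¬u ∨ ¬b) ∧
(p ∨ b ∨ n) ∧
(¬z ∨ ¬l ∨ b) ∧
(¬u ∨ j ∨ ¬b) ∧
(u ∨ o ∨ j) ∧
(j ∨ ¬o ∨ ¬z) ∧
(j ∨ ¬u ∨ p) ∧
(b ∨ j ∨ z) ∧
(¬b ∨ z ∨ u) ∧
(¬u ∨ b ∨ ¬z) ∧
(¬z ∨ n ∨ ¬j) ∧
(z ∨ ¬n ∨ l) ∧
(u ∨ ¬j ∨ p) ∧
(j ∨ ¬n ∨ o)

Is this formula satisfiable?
Yes

Yes, the formula is satisfiable.

One satisfying assignment is: n=True, l=True, p=True, j=True, u=True, z=True, b=True, o=False

Verification: With this assignment, all 28 clauses evaluate to true.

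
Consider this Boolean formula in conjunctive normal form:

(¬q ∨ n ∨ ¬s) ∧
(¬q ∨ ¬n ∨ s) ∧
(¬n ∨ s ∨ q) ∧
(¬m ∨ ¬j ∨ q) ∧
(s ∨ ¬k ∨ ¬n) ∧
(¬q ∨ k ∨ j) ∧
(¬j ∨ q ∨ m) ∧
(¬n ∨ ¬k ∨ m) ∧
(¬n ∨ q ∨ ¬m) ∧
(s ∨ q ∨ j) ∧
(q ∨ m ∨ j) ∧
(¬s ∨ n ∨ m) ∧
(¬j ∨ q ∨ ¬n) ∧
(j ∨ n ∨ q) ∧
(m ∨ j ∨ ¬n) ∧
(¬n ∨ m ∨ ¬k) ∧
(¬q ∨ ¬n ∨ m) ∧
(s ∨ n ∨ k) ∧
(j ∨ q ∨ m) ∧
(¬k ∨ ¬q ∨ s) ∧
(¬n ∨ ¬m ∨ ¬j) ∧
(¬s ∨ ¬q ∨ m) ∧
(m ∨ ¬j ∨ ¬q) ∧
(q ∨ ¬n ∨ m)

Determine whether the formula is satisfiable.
Yes

Yes, the formula is satisfiable.

One satisfying assignment is: j=False, s=True, m=True, k=True, n=True, q=True

Verification: With this assignment, all 24 clauses evaluate to true.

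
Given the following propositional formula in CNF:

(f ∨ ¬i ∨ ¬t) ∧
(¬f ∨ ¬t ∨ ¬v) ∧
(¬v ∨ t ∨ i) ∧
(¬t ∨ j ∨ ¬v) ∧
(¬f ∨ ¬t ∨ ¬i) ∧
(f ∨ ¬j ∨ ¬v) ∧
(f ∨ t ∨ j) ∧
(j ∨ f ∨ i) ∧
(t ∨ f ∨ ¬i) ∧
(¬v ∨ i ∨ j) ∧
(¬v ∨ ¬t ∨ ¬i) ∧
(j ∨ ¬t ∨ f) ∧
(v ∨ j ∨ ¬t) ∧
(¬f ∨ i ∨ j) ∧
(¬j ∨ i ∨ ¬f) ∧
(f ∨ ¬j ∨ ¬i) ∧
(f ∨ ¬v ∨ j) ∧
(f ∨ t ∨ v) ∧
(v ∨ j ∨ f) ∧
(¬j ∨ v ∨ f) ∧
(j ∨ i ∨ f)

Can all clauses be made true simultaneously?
Yes

Yes, the formula is satisfiable.

One satisfying assignment is: t=False, i=True, j=False, f=True, v=False

Verification: With this assignment, all 21 clauses evaluate to true.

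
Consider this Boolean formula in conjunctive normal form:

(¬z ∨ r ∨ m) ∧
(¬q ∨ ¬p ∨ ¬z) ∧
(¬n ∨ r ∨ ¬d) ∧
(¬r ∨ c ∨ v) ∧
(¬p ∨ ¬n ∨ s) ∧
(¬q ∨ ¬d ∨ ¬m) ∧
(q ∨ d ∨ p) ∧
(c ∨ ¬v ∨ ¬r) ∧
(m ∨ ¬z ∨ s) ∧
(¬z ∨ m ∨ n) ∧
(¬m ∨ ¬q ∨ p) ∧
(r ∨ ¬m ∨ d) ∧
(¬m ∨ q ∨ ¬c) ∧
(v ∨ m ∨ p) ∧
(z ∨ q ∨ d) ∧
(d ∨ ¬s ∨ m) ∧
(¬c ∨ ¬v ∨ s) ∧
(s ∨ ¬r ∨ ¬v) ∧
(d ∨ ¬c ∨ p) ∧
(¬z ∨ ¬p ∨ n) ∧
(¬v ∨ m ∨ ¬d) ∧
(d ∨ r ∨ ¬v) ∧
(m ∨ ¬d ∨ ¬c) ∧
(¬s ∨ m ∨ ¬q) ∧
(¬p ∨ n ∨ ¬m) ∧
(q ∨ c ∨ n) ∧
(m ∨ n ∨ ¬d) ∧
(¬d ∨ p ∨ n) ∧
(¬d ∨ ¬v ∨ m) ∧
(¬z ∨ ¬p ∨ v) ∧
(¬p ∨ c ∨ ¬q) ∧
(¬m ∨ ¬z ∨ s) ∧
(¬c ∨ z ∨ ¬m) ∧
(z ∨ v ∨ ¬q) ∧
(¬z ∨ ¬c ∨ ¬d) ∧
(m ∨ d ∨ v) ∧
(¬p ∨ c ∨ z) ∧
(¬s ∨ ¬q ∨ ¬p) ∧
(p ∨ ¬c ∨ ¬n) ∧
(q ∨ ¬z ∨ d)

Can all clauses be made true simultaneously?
No

No, the formula is not satisfiable.

No assignment of truth values to the variables can make all 40 clauses true simultaneously.

The formula is UNSAT (unsatisfiable).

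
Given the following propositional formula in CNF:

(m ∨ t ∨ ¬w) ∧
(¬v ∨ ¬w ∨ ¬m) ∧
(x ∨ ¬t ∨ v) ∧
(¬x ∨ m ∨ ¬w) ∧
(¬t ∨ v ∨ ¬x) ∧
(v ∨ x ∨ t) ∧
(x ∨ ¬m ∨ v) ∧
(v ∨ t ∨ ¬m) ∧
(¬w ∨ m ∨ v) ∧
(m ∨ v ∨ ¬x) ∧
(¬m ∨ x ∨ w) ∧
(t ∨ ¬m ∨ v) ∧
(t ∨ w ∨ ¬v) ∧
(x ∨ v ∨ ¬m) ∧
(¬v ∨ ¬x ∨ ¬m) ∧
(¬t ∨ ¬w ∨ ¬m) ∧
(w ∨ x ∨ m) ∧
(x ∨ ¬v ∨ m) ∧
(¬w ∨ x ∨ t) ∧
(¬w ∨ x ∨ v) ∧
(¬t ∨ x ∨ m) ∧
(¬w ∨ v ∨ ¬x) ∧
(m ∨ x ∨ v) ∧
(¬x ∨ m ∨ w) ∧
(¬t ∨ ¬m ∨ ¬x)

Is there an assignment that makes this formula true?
No

No, the formula is not satisfiable.

No assignment of truth values to the variables can make all 25 clauses true simultaneously.

The formula is UNSAT (unsatisfiable).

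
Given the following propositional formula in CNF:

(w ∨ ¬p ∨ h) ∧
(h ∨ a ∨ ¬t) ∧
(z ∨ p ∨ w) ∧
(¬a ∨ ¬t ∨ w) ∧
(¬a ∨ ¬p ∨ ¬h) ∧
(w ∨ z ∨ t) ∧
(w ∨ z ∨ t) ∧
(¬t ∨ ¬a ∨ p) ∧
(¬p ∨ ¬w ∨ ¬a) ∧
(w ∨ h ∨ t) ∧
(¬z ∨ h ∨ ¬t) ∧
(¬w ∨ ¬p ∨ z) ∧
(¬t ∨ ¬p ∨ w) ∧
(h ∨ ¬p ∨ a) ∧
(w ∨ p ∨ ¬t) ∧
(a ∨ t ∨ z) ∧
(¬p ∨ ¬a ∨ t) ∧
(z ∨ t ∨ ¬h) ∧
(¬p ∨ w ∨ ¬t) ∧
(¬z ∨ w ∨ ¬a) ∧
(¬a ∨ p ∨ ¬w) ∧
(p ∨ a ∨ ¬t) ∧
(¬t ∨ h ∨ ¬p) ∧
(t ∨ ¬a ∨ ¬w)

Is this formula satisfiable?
Yes

Yes, the formula is satisfiable.

One satisfying assignment is: a=False, h=False, w=True, t=False, z=True, p=False

Verification: With this assignment, all 24 clauses evaluate to true.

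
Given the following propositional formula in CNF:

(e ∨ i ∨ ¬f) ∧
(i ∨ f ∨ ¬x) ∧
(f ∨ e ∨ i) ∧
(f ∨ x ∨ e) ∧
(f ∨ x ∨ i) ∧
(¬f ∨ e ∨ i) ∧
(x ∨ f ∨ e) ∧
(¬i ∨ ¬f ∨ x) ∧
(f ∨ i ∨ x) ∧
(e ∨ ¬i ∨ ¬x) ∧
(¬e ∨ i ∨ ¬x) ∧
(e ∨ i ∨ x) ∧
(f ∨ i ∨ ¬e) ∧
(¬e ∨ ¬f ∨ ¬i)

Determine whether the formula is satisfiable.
Yes

Yes, the formula is satisfiable.

One satisfying assignment is: e=True, f=False, i=True, x=False

Verification: With this assignment, all 14 clauses evaluate to true.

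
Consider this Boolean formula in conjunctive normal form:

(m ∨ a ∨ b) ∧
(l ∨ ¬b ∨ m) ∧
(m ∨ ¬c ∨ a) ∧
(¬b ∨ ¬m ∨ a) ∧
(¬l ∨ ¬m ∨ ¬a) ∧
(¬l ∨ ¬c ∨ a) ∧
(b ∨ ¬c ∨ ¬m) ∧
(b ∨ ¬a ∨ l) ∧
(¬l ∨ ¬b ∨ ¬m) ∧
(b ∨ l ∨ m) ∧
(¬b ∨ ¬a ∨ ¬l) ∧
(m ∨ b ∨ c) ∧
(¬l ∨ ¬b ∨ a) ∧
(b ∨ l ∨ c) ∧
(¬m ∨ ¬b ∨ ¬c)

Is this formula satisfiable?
Yes

Yes, the formula is satisfiable.

One satisfying assignment is: c=False, l=True, a=False, b=False, m=True

Verification: With this assignment, all 15 clauses evaluate to true.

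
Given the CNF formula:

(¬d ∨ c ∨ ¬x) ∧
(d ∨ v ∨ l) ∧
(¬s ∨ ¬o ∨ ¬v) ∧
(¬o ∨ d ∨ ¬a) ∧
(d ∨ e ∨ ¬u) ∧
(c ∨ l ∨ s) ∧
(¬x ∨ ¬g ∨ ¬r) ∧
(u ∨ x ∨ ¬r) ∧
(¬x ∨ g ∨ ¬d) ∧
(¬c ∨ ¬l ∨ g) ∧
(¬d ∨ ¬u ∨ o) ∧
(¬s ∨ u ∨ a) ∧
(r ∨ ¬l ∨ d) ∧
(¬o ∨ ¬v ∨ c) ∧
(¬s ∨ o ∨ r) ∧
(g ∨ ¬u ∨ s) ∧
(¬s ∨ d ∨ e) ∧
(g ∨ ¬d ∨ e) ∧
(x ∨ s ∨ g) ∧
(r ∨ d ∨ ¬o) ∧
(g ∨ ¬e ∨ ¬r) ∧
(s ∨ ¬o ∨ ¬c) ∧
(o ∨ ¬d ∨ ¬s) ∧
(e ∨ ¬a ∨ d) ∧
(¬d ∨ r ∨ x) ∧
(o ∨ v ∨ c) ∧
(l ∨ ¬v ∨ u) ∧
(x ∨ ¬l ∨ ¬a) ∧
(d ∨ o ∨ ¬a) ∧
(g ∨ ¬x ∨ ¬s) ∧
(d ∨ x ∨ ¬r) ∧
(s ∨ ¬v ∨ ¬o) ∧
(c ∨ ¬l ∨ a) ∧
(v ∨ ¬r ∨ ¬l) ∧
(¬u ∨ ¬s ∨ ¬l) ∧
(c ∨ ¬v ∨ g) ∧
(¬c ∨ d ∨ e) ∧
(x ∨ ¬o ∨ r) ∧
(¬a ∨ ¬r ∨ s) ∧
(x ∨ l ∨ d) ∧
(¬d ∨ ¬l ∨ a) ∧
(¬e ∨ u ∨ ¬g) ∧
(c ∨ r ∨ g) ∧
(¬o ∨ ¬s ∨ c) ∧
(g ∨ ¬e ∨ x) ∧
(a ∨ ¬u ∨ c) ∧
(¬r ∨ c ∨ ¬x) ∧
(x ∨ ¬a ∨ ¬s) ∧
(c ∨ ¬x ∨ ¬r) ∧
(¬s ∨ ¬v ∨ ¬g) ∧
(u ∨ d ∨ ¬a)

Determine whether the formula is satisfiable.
Yes

Yes, the formula is satisfiable.

One satisfying assignment is: e=False, v=True, l=True, g=True, x=True, u=False, o=False, s=False, a=True, d=True, r=False, c=True

Verification: With this assignment, all 51 clauses evaluate to true.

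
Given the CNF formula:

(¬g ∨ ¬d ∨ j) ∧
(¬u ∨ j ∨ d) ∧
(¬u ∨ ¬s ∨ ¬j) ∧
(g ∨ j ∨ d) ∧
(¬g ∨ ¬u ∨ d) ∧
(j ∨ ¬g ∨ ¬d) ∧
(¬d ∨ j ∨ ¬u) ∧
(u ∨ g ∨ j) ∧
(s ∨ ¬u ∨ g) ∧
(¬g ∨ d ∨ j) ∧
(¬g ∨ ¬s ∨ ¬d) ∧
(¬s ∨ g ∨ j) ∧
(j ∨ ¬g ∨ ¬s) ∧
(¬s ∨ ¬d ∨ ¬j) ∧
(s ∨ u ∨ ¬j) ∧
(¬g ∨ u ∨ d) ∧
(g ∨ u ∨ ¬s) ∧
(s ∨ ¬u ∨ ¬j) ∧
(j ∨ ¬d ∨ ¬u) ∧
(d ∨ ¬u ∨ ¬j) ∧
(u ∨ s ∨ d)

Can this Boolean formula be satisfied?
No

No, the formula is not satisfiable.

No assignment of truth values to the variables can make all 21 clauses true simultaneously.

The formula is UNSAT (unsatisfiable).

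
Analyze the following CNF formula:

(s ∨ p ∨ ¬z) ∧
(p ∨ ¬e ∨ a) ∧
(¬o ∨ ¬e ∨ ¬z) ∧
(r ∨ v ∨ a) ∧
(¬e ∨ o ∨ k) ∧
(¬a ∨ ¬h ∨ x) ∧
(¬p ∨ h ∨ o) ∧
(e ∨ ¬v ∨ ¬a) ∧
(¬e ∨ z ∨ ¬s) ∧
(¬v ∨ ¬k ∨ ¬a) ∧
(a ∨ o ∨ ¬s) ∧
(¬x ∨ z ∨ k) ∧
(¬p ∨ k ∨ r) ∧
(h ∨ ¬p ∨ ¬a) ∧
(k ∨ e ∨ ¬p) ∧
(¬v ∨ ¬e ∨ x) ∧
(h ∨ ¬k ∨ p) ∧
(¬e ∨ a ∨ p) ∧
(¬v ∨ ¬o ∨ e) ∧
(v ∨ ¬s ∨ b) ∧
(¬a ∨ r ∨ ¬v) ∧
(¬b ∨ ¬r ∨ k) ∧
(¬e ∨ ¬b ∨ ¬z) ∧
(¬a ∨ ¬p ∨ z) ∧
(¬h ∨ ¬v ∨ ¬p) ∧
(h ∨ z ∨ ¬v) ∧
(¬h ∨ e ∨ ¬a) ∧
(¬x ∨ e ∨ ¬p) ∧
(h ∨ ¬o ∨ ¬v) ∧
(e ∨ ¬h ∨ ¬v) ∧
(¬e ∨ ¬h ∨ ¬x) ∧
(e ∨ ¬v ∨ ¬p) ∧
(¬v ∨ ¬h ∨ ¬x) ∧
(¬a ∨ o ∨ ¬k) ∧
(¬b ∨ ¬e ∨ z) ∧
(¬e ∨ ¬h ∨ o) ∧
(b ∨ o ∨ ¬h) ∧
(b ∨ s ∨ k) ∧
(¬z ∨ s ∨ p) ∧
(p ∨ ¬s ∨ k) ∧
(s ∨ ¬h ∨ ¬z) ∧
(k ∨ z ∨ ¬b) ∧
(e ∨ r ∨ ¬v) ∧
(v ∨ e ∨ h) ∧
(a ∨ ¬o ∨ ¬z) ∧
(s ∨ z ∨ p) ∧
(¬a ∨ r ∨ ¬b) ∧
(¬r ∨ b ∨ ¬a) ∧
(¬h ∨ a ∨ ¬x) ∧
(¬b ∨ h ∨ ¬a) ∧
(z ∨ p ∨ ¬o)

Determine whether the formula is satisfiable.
Yes

Yes, the formula is satisfiable.

One satisfying assignment is: e=True, x=False, r=True, k=True, a=False, p=True, z=False, b=False, h=False, v=False, s=False, o=True

Verification: With this assignment, all 51 clauses evaluate to true.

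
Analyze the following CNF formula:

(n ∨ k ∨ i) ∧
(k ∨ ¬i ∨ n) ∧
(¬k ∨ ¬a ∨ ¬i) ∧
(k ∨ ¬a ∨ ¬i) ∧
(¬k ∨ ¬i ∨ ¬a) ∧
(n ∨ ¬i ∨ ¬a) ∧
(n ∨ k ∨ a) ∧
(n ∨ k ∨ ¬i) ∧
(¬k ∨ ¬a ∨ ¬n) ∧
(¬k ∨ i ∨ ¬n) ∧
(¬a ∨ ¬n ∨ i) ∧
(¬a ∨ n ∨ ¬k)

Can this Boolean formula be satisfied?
Yes

Yes, the formula is satisfiable.

One satisfying assignment is: i=False, k=True, n=False, a=False

Verification: With this assignment, all 12 clauses evaluate to true.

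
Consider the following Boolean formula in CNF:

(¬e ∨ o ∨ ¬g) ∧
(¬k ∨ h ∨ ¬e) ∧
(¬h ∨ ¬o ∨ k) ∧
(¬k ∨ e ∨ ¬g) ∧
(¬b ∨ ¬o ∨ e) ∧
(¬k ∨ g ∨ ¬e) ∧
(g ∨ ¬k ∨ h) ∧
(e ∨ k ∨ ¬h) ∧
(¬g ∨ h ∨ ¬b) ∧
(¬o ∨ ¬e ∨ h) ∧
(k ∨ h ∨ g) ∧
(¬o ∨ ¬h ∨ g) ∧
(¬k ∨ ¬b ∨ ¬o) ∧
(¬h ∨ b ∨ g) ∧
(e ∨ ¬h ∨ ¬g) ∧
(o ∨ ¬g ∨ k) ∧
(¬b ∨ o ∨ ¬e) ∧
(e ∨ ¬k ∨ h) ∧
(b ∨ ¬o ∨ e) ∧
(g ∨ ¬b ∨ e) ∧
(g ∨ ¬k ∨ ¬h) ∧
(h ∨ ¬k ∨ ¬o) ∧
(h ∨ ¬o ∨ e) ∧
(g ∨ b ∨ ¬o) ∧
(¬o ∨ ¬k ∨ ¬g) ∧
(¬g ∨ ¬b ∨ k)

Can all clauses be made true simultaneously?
No

No, the formula is not satisfiable.

No assignment of truth values to the variables can make all 26 clauses true simultaneously.

The formula is UNSAT (unsatisfiable).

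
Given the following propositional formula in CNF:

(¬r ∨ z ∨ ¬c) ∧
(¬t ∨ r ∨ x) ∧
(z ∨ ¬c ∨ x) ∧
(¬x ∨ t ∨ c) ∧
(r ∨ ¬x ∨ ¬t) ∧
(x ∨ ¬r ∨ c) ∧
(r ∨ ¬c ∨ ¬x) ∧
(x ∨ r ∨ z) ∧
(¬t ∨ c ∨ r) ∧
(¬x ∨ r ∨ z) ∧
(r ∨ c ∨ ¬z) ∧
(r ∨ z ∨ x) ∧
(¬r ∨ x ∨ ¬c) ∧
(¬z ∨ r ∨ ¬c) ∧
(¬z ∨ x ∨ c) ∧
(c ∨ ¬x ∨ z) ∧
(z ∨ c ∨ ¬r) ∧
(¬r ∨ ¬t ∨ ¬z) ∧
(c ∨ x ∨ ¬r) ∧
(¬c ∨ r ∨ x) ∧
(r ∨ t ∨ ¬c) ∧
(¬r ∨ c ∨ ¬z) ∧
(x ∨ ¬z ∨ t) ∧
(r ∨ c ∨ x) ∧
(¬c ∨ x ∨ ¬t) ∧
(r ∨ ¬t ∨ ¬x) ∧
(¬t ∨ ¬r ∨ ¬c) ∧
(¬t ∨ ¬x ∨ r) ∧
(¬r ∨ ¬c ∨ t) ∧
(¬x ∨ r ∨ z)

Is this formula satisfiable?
No

No, the formula is not satisfiable.

No assignment of truth values to the variables can make all 30 clauses true simultaneously.

The formula is UNSAT (unsatisfiable).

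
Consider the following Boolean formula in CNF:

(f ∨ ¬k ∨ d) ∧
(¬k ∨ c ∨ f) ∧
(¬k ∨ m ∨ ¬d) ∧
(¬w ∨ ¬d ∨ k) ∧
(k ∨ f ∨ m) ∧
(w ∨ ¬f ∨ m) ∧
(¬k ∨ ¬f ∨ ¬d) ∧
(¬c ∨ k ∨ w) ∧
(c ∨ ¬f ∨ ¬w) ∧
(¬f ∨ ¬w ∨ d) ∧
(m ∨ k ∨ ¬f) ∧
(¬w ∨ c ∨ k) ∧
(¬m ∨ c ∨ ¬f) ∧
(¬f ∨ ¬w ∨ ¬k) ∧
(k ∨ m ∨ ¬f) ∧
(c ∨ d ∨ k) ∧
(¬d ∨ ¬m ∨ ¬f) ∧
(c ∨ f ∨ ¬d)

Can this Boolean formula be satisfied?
Yes

Yes, the formula is satisfiable.

One satisfying assignment is: f=False, d=False, k=False, m=True, c=True, w=True

Verification: With this assignment, all 18 clauses evaluate to true.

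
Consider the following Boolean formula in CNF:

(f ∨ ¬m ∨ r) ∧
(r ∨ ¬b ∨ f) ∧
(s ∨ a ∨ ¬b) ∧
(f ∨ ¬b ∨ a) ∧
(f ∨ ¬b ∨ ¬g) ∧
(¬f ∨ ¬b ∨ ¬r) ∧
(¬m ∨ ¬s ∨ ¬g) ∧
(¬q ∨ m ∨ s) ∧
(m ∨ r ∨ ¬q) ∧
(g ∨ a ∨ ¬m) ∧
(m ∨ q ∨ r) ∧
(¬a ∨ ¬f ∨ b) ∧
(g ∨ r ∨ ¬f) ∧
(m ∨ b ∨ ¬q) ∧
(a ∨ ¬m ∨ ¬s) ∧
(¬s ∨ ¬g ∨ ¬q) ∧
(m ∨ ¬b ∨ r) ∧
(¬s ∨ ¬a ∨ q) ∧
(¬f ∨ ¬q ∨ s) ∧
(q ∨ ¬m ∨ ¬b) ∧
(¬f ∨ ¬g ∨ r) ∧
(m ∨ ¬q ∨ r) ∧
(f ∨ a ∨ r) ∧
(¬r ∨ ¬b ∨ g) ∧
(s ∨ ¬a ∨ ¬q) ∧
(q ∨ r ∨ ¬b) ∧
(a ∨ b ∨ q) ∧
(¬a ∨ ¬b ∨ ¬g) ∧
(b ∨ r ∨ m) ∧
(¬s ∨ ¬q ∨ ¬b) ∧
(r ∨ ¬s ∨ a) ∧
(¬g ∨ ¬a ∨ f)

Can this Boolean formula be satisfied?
Yes

Yes, the formula is satisfiable.

One satisfying assignment is: m=True, b=False, q=True, g=True, s=False, r=True, a=False, f=False

Verification: With this assignment, all 32 clauses evaluate to true.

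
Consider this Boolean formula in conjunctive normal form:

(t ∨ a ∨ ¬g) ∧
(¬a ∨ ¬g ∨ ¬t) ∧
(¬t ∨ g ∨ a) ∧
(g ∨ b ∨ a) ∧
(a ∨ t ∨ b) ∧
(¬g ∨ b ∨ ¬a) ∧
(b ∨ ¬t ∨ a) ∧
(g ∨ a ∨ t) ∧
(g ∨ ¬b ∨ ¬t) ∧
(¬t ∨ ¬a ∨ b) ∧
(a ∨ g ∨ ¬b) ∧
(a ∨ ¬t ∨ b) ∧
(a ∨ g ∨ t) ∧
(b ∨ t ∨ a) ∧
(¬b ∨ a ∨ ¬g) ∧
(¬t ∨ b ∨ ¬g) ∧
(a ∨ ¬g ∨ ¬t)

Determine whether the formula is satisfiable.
Yes

Yes, the formula is satisfiable.

One satisfying assignment is: a=True, t=False, g=False, b=False

Verification: With this assignment, all 17 clauses evaluate to true.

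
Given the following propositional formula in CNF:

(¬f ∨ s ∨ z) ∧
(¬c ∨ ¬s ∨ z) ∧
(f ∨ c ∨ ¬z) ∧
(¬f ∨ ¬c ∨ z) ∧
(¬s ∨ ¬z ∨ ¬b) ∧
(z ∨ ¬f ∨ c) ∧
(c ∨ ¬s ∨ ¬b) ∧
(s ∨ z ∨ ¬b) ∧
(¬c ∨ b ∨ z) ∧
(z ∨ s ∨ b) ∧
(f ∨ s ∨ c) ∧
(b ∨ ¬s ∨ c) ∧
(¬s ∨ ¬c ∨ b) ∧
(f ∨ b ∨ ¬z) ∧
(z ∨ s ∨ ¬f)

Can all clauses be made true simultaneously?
Yes

Yes, the formula is satisfiable.

One satisfying assignment is: s=False, b=False, f=True, z=True, c=False

Verification: With this assignment, all 15 clauses evaluate to true.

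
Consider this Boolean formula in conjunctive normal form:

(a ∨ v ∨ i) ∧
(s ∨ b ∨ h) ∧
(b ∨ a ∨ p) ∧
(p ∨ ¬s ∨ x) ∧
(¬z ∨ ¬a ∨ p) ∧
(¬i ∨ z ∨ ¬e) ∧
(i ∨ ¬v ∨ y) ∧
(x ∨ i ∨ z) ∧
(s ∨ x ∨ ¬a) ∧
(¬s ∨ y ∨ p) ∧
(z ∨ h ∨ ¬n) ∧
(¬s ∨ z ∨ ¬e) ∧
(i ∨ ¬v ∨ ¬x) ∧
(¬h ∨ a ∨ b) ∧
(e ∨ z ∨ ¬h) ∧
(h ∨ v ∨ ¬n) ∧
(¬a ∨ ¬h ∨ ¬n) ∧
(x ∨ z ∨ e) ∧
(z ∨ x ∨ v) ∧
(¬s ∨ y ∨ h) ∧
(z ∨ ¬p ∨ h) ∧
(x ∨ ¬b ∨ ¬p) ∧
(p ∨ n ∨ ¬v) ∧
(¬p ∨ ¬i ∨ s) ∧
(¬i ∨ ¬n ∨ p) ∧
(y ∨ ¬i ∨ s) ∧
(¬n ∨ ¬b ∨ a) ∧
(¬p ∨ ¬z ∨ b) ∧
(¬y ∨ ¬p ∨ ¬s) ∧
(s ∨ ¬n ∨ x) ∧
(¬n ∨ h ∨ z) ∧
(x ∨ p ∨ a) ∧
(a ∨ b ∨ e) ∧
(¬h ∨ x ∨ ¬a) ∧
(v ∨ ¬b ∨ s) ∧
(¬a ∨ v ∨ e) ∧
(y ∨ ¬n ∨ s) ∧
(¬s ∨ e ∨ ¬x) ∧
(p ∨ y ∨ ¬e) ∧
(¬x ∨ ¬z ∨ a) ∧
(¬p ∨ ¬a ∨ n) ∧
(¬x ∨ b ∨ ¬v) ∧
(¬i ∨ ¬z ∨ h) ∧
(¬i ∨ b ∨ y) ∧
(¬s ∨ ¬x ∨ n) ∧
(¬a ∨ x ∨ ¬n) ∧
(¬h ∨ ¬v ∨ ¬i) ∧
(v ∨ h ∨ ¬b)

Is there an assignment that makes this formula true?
Yes

Yes, the formula is satisfiable.

One satisfying assignment is: y=True, i=False, s=False, h=True, n=False, v=False, b=False, e=True, z=False, x=True, p=False, a=True

Verification: With this assignment, all 48 clauses evaluate to true.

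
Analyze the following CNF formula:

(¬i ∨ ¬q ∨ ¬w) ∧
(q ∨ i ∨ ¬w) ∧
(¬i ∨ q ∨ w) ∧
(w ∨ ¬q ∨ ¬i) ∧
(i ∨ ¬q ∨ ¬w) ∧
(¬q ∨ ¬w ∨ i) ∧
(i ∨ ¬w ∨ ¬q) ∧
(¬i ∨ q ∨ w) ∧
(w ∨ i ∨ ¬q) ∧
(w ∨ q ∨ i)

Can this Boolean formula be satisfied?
Yes

Yes, the formula is satisfiable.

One satisfying assignment is: i=True, q=False, w=True

Verification: With this assignment, all 10 clauses evaluate to true.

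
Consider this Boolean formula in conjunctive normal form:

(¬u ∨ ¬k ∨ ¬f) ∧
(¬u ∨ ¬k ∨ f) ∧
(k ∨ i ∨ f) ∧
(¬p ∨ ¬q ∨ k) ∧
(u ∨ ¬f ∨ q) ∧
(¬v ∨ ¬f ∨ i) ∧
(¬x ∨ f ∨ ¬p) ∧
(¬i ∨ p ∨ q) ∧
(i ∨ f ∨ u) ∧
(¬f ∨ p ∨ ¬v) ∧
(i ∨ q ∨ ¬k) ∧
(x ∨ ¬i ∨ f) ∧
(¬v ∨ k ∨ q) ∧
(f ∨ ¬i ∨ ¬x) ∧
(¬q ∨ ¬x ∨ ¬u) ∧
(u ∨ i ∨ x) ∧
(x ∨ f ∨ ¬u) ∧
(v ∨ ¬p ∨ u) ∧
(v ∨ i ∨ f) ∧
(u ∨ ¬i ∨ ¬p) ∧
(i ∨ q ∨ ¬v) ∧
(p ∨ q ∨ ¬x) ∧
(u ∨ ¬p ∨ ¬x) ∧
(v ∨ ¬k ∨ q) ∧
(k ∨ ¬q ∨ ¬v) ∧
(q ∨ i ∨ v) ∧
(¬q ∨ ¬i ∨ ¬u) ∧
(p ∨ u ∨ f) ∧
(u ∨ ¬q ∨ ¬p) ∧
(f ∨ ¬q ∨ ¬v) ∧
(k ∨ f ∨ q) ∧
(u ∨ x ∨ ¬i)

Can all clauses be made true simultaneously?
Yes

Yes, the formula is satisfiable.

One satisfying assignment is: v=False, p=True, q=False, k=False, i=True, f=True, x=False, u=True

Verification: With this assignment, all 32 clauses evaluate to true.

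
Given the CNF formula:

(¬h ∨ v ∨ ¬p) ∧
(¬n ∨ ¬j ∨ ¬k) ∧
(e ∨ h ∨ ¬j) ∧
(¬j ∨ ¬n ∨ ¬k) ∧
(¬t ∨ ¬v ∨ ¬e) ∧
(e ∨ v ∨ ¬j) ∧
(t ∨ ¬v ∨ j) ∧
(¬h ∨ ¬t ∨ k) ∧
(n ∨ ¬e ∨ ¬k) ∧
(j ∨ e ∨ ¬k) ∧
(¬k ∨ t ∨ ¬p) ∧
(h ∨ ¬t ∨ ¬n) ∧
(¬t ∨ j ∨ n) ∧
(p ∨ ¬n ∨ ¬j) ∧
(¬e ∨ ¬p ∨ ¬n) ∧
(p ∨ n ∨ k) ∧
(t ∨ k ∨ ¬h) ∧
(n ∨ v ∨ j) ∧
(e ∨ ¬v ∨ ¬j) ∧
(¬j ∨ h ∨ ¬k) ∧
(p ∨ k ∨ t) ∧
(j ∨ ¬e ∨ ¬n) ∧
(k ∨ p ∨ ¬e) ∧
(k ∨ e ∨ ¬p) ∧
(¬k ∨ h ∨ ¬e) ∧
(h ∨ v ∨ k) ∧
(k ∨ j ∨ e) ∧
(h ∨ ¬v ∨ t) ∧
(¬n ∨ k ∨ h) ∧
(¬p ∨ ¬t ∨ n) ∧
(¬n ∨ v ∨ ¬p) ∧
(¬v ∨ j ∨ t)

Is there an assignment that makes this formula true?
No

No, the formula is not satisfiable.

No assignment of truth values to the variables can make all 32 clauses true simultaneously.

The formula is UNSAT (unsatisfiable).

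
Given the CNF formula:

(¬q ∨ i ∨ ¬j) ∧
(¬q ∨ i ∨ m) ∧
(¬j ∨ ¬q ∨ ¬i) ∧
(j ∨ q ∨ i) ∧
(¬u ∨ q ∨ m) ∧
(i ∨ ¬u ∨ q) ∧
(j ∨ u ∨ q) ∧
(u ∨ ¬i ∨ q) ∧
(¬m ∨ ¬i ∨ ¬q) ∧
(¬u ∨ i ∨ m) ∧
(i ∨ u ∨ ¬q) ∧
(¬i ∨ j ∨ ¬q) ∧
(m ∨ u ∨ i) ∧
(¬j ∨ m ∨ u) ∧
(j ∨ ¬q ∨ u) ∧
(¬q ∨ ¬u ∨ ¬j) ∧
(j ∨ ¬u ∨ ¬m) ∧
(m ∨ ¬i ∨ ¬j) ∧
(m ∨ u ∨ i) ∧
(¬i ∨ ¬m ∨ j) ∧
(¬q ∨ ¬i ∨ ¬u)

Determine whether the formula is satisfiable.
Yes

Yes, the formula is satisfiable.

One satisfying assignment is: j=True, u=False, m=True, i=False, q=False

Verification: With this assignment, all 21 clauses evaluate to true.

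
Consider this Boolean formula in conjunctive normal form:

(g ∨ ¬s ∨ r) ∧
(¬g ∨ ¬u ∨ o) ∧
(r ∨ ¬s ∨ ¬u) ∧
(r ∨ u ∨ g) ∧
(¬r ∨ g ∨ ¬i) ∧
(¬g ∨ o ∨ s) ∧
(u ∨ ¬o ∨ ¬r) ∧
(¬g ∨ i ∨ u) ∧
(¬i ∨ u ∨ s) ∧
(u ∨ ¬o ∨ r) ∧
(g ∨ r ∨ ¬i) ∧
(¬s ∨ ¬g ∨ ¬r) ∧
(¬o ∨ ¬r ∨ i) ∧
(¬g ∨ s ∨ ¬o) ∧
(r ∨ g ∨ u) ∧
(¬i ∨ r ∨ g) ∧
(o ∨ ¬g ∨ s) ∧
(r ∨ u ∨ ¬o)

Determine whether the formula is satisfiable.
Yes

Yes, the formula is satisfiable.

One satisfying assignment is: u=False, r=True, g=False, s=False, i=False, o=False

Verification: With this assignment, all 18 clauses evaluate to true.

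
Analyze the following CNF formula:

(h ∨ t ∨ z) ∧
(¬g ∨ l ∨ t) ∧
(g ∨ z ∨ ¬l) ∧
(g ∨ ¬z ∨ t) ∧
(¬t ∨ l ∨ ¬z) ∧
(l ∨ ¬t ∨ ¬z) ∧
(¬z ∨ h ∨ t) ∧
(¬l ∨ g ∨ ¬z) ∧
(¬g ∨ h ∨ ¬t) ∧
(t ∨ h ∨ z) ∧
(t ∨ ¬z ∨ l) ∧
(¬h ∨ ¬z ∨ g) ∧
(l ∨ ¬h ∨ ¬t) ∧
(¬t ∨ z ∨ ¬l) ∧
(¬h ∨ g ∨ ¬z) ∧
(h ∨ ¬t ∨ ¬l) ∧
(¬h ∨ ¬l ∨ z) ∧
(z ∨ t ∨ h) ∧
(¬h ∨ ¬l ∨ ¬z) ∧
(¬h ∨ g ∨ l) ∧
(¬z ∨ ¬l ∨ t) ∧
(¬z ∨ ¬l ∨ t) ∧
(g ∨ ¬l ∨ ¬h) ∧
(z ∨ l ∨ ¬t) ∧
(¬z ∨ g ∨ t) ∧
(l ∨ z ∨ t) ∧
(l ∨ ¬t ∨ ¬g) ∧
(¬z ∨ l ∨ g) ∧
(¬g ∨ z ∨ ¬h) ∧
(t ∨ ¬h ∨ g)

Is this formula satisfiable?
No

No, the formula is not satisfiable.

No assignment of truth values to the variables can make all 30 clauses true simultaneously.

The formula is UNSAT (unsatisfiable).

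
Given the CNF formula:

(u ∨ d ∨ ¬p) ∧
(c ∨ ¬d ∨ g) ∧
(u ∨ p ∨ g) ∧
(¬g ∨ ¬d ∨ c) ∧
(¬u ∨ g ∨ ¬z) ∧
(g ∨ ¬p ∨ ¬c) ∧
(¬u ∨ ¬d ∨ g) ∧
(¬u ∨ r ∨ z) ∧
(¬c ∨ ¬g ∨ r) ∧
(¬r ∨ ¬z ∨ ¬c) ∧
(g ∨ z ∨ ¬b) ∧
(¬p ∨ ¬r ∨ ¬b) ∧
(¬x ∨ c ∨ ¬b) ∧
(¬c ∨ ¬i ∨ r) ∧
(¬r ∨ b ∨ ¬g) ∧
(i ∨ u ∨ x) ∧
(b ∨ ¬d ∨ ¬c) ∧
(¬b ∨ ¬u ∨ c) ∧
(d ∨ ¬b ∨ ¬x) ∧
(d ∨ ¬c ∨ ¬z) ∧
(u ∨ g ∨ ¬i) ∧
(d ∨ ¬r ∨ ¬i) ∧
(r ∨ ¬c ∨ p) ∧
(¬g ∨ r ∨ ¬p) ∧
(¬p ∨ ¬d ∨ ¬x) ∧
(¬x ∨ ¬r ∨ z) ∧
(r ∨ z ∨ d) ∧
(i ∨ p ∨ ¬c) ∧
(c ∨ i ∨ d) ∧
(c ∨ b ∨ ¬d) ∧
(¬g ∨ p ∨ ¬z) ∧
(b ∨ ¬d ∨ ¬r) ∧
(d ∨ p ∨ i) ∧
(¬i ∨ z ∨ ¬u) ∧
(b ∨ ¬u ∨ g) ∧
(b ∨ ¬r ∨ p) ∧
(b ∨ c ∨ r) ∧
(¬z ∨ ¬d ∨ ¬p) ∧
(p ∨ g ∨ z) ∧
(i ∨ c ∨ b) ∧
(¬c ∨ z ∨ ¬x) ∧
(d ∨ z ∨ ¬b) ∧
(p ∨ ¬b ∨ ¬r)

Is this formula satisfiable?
No

No, the formula is not satisfiable.

No assignment of truth values to the variables can make all 43 clauses true simultaneously.

The formula is UNSAT (unsatisfiable).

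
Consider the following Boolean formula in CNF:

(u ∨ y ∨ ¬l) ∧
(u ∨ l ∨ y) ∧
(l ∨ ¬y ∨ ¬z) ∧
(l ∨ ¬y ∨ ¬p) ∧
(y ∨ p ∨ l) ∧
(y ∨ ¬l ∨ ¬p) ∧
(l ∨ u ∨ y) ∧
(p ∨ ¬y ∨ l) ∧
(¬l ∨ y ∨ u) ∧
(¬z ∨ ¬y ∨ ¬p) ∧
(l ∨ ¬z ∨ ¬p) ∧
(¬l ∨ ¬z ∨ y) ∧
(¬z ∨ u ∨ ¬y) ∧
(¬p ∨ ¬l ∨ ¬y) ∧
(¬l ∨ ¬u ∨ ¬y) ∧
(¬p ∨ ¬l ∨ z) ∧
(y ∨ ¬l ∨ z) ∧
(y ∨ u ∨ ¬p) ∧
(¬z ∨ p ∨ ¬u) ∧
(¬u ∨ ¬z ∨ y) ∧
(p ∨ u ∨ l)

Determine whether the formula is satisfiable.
Yes

Yes, the formula is satisfiable.

One satisfying assignment is: p=True, z=False, u=True, l=False, y=False

Verification: With this assignment, all 21 clauses evaluate to true.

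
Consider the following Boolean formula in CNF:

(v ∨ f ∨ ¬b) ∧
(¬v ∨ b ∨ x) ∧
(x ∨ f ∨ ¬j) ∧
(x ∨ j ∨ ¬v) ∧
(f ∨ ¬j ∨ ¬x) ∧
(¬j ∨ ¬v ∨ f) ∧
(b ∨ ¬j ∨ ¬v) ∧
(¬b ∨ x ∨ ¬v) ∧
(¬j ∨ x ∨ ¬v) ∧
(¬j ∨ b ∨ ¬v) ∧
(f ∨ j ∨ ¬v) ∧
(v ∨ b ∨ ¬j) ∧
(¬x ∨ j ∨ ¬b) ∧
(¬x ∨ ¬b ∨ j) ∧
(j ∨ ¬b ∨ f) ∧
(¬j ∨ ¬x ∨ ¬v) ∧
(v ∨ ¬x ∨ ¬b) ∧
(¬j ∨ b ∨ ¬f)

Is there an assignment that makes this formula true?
Yes

Yes, the formula is satisfiable.

One satisfying assignment is: x=False, v=False, j=False, f=False, b=False

Verification: With this assignment, all 18 clauses evaluate to true.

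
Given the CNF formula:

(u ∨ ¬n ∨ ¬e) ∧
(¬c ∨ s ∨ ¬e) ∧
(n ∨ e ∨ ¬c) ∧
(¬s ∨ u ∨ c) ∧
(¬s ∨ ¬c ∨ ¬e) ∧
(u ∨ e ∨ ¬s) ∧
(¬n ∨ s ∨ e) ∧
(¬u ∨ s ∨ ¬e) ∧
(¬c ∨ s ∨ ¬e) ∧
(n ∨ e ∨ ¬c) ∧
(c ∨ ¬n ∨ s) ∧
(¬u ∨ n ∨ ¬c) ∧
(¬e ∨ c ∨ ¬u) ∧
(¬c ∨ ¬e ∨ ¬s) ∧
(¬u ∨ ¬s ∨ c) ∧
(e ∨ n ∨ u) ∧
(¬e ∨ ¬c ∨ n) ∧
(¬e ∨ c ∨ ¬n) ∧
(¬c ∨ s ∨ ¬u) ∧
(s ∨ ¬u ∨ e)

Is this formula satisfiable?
Yes

Yes, the formula is satisfiable.

One satisfying assignment is: c=True, n=True, u=True, s=True, e=False

Verification: With this assignment, all 20 clauses evaluate to true.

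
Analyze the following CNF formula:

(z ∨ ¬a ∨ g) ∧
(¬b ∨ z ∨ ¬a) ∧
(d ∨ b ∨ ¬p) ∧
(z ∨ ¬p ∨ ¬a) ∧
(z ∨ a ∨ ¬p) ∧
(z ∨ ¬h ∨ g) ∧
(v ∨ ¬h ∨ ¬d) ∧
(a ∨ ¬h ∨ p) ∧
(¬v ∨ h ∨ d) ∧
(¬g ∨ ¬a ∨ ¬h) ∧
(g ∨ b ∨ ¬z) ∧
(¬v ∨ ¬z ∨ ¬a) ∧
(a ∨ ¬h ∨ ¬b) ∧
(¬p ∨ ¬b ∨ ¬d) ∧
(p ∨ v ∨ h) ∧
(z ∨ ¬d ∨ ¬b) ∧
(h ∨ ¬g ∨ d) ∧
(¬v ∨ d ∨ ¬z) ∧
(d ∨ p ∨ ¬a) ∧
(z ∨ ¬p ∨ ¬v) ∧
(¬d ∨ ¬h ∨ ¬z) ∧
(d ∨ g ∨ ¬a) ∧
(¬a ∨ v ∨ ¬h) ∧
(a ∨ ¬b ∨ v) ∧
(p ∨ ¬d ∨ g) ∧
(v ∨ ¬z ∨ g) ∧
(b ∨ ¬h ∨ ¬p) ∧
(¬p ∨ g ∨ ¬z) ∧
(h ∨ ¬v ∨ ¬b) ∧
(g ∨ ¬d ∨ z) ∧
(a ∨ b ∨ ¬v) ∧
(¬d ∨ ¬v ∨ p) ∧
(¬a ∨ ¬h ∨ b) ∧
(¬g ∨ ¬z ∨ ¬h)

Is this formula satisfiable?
Yes

Yes, the formula is satisfiable.

One satisfying assignment is: z=True, a=False, b=False, h=False, g=True, p=True, d=True, v=False

Verification: With this assignment, all 34 clauses evaluate to true.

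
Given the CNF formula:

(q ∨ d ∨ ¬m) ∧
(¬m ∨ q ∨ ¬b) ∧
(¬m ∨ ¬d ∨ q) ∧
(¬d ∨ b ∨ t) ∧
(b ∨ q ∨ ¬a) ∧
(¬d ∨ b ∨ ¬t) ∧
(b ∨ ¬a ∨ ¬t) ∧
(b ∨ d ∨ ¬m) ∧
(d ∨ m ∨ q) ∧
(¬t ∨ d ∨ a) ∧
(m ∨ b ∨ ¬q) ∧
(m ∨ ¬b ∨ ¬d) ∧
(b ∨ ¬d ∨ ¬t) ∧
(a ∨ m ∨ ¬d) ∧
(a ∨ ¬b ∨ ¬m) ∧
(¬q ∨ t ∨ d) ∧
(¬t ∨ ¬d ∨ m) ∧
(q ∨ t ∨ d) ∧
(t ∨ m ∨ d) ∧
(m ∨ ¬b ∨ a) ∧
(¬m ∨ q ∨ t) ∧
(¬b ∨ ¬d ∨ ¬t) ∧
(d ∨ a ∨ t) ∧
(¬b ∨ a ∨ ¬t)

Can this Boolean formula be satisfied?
Yes

Yes, the formula is satisfiable.

One satisfying assignment is: d=True, a=True, m=True, t=False, b=True, q=True

Verification: With this assignment, all 24 clauses evaluate to true.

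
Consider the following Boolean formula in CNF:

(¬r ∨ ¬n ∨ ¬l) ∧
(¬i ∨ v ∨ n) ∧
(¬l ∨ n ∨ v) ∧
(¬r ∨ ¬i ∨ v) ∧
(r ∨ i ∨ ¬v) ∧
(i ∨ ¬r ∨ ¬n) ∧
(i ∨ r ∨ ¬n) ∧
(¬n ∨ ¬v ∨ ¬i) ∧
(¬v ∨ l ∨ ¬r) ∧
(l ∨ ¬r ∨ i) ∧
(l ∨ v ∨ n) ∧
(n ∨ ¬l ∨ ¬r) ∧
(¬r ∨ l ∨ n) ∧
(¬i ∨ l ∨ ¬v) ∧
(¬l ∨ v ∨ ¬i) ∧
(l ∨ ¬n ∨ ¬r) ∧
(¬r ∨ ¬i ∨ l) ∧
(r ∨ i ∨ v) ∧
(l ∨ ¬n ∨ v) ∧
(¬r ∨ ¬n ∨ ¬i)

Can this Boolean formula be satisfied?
Yes

Yes, the formula is satisfiable.

One satisfying assignment is: r=False, i=True, v=True, n=False, l=True

Verification: With this assignment, all 20 clauses evaluate to true.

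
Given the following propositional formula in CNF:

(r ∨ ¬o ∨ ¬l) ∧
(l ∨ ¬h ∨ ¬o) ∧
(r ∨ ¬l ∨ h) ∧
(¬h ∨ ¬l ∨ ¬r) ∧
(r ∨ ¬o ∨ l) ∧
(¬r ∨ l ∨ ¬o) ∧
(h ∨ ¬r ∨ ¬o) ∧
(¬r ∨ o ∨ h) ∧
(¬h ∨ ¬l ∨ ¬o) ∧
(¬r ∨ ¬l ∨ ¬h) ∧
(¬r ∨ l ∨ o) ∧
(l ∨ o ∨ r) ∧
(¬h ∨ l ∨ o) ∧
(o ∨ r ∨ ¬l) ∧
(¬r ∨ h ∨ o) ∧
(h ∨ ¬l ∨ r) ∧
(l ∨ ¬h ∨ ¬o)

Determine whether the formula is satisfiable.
No

No, the formula is not satisfiable.

No assignment of truth values to the variables can make all 17 clauses true simultaneously.

The formula is UNSAT (unsatisfiable).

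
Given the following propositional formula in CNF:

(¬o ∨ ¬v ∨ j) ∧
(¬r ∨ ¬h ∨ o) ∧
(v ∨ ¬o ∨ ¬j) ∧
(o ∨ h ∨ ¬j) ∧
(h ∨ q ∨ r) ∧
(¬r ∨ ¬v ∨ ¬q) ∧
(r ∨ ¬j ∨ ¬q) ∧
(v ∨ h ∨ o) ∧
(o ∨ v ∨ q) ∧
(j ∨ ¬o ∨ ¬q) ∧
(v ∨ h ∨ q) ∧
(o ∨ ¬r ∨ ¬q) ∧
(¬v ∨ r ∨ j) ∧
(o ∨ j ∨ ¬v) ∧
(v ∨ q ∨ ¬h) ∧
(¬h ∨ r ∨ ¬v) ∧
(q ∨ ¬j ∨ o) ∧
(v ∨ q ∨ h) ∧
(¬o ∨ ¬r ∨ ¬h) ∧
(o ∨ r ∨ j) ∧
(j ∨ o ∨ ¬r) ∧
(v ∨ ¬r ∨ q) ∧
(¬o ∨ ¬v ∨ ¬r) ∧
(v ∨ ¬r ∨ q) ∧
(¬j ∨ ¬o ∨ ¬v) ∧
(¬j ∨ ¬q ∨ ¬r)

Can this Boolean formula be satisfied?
No

No, the formula is not satisfiable.

No assignment of truth values to the variables can make all 26 clauses true simultaneously.

The formula is UNSAT (unsatisfiable).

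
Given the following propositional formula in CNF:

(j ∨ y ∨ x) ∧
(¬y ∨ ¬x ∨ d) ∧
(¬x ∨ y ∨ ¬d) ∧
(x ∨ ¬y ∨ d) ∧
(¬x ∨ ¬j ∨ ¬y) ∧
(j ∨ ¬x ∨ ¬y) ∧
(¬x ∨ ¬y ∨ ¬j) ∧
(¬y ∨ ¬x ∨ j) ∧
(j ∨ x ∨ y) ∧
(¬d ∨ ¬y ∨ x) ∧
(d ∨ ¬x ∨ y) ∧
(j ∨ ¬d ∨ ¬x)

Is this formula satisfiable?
Yes

Yes, the formula is satisfiable.

One satisfying assignment is: j=True, x=False, y=False, d=False

Verification: With this assignment, all 12 clauses evaluate to true.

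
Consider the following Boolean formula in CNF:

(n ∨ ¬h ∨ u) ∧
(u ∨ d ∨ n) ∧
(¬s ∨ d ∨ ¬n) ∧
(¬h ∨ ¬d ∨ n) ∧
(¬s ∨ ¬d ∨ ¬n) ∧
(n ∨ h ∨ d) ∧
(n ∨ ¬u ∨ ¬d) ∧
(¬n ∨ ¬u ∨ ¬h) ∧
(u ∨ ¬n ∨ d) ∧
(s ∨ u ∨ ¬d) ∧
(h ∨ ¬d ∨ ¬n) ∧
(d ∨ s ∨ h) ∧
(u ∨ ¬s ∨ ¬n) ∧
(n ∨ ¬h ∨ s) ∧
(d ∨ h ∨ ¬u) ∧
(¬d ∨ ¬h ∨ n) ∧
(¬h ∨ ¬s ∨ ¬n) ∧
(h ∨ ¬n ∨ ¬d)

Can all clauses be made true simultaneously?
Yes

Yes, the formula is satisfiable.

One satisfying assignment is: n=False, u=False, h=False, d=True, s=True

Verification: With this assignment, all 18 clauses evaluate to true.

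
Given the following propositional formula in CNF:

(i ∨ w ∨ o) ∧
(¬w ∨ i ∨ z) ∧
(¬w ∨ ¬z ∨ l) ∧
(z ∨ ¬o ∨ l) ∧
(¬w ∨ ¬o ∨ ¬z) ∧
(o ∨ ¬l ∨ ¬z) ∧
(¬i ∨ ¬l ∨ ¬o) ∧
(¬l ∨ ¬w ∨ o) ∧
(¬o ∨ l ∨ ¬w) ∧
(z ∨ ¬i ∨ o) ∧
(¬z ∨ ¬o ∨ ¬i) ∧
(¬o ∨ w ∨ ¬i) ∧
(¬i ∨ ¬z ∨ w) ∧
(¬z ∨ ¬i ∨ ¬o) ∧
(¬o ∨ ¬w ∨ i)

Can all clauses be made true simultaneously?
Yes

Yes, the formula is satisfiable.

One satisfying assignment is: z=True, i=False, l=False, w=False, o=True

Verification: With this assignment, all 15 clauses evaluate to true.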